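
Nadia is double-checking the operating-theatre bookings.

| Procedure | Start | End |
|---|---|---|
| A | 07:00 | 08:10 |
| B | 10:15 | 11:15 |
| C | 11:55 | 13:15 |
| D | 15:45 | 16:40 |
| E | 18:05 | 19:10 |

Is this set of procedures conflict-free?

Yes

Check each pair: they overlap iff neither finishes before the other starts.
Sorted by start: A, B, C, D, E.
B starts after A ends, so A has no further overlaps.
C starts after B ends, so B has no further overlaps.
D starts after C ends, so C has no further overlaps.
E starts after D ends.
Every pair is clear; the schedule has no overlaps.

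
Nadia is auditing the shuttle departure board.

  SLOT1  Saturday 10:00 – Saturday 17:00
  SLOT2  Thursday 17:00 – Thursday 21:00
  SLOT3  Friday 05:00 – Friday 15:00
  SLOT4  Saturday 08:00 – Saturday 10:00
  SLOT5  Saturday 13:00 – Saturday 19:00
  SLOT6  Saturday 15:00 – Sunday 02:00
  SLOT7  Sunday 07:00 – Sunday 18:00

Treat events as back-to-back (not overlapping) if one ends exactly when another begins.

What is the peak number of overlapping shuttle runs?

3

Walk through starts and ends in time order (an end at T is processed before a start at T):
Thursday 17:00 start SLOT2 → 1
Thursday 21:00 end SLOT2 → 0
Friday 05:00 start SLOT3 → 1
Friday 15:00 end SLOT3 → 0
Saturday 08:00 start SLOT4 → 1
Saturday 10:00 end SLOT4 → 0
Saturday 10:00 start SLOT1 → 1
Saturday 13:00 start SLOT5 → 2
Saturday 15:00 start SLOT6 → 3
Saturday 17:00 end SLOT1 → 2
Saturday 19:00 end SLOT5 → 1
Sunday 02:00 end SLOT6 → 0
Sunday 07:00 start SLOT7 → 1
Sunday 18:00 end SLOT7 → 0
Peak is 3, at Saturday 15:00 (SLOT1, SLOT5, SLOT6).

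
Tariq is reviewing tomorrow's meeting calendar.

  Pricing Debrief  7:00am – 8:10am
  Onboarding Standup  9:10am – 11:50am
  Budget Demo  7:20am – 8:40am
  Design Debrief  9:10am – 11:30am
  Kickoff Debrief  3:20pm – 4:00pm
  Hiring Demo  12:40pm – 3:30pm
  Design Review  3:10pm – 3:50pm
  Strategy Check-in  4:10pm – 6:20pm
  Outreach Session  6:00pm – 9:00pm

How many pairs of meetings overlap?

Check each pair: they overlap iff neither finishes before the other starts.
Sorted by start: Pricing Debrief, Budget Demo, Onboarding Standup, Design Debrief, Hiring Demo, Design Review, Kickoff Debrief, Strategy Check-in, Outreach Session.
Budget Demo starts before Pricing Debrief ends → Pricing Debrief and Budget Demo overlap.
Onboarding Standup starts after Pricing Debrief ends, so nothing later overlaps Pricing Debrief either.
Onboarding Standup starts after Budget Demo ends, so nothing later overlaps Budget Demo either.
Design Debrief starts before Onboarding Standup ends → Onboarding Standup and Design Debrief overlap.
Hiring Demo starts after Onboarding Standup ends, so nothing later overlaps Onboarding Standup either.
Hiring Demo starts after Design Debrief ends, so nothing later overlaps Design Debrief either.
Design Review starts before Hiring Demo ends → Hiring Demo and Design Review overlap.
Kickoff Debrief starts before Hiring Demo ends → Hiring Demo and Kickoff Debrief overlap.
Strategy Check-in starts after Hiring Demo ends, so nothing later overlaps Hiring Demo either.
Kickoff Debrief starts before Design Review ends → Design Review and Kickoff Debrief overlap.
Strategy Check-in starts after Design Review ends, so nothing later overlaps Design Review either.
Strategy Check-in starts after Kickoff Debrief ends, so nothing later overlaps Kickoff Debrief either.
Outreach Session starts before Strategy Check-in ends → Strategy Check-in and Outreach Session overlap.
Overlapping pairs: Budget Demo & Pricing Debrief, Design Debrief & Onboarding Standup, Design Review & Hiring Demo, Design Review & Kickoff Debrief, Hiring Demo & Kickoff Debrief, Outreach Session & Strategy Check-in — 6 in total.

6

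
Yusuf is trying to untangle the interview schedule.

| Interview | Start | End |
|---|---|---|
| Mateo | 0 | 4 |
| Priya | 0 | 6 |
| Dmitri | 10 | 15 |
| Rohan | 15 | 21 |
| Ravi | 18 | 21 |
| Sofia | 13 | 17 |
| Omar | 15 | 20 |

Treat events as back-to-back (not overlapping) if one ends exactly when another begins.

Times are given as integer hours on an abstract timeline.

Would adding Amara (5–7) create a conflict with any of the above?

Mateo: ends 4 at or before Amara starts 5 → clear.
Priya: starts 0 before Amara ends 7, and ends 6 after Amara starts 5 → overlap.
Dmitri: starts 10 at or after Amara ends 7 → clear.
Sofia: starts 13 at or after Amara ends 7 → clear.
Rohan: starts 15 at or after Amara ends 7 → clear.
Omar: starts 15 at or after Amara ends 7 → clear.
Ravi: starts 18 at or after Amara ends 7 → clear.
Amara overlaps Priya.

Yes — it overlaps Priya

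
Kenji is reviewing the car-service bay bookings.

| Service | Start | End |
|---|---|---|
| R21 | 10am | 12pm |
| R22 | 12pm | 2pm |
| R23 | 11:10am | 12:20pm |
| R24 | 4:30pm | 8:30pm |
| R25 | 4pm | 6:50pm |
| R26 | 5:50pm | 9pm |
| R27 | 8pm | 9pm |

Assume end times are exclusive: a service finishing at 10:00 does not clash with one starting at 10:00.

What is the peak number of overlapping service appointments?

3

Walk through starts and ends in time order (an end at T is processed before a start at T):
10am start R21 → 1
11:10am start R23 → 2
12pm end R21 → 1
12pm start R22 → 2
12:20pm end R23 → 1
2pm end R22 → 0
4pm start R25 → 1
4:30pm start R24 → 2
5:50pm start R26 → 3
6:50pm end R25 → 2
8pm start R27 → 3
8:30pm end R24 → 2
9pm end R26 → 1
9pm end R27 → 0
Peak is 3, at 5:50pm (R24, R25, R26).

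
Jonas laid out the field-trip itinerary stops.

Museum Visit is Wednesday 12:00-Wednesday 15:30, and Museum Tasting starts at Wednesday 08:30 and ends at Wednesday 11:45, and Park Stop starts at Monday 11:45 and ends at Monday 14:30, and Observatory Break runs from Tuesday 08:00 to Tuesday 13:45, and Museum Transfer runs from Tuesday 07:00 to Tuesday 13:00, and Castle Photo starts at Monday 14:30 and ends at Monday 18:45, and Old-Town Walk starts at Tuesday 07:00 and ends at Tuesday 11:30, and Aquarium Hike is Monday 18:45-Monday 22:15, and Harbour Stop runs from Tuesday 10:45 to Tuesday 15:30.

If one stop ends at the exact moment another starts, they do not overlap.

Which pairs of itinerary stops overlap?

Harbour Stop & Museum Transfer, Harbour Stop & Observatory Break, Harbour Stop & Old-Town Walk, Museum Transfer & Observatory Break, Museum Transfer & Old-Town Walk, Observatory Break & Old-Town Walk

Sorted by start: Park Stop, Castle Photo, Aquarium Hike, Museum Transfer, Old-Town Walk, Observatory Break, Harbour Stop, Museum Tasting, Museum Visit.
Castle Photo starts exactly when Park Stop ends (back-to-back, no overlap), so Park Stop has no further overlaps.
Aquarium Hike starts exactly when Castle Photo ends (back-to-back, no overlap), so Castle Photo has no further overlaps.
Museum Transfer starts after Aquarium Hike ends, so Aquarium Hike has no further overlaps.
Old-Town Walk starts before Museum Transfer ends → Museum Transfer and Old-Town Walk overlap.
Observatory Break starts before Museum Transfer ends → Museum Transfer and Observatory Break overlap.
Harbour Stop starts before Museum Transfer ends → Museum Transfer and Harbour Stop overlap.
Museum Tasting starts after Museum Transfer ends, so Museum Transfer has no further overlaps.
Observatory Break starts before Old-Town Walk ends → Old-Town Walk and Observatory Break overlap.
Harbour Stop starts before Old-Town Walk ends → Old-Town Walk and Harbour Stop overlap.
Museum Tasting starts after Old-Town Walk ends, so Old-Town Walk has no further overlaps.
Harbour Stop starts before Observatory Break ends → Observatory Break and Harbour Stop overlap.
Museum Tasting starts after Observatory Break ends, so Observatory Break has no further overlaps.
Museum Tasting starts after Harbour Stop ends, so Harbour Stop has no further overlaps.
Museum Visit starts after Museum Tasting ends.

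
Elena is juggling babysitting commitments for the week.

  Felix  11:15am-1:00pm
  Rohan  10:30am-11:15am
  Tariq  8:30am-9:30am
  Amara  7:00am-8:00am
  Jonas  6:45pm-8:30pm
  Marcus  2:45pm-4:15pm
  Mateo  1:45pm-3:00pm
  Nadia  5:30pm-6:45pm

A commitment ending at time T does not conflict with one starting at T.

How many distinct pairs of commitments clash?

Sorted by start: Amara, Tariq, Rohan, Felix, Mateo, Marcus, Nadia, Jonas.
Tariq starts after Amara ends, so nothing later overlaps Amara either.
Rohan starts after Tariq ends, so nothing later overlaps Tariq either.
Felix starts exactly when Rohan ends (back-to-back, no overlap), so nothing later overlaps Rohan either.
Mateo starts after Felix ends, so nothing later overlaps Felix either.
Marcus starts before Mateo ends → Mateo and Marcus overlap.
Nadia starts after Mateo ends, so nothing later overlaps Mateo either.
Nadia starts after Marcus ends, so nothing later overlaps Marcus either.
Jonas starts exactly when Nadia ends (back-to-back, no overlap).
Overlapping pairs: Marcus & Mateo — 1 in total.

1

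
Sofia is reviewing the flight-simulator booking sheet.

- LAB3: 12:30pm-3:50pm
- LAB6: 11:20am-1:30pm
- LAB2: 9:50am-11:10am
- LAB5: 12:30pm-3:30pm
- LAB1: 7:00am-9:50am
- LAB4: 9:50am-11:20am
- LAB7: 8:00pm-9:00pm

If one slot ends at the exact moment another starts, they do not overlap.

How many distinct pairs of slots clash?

Sorted by start: LAB1, LAB2, LAB4, LAB6, LAB3, LAB5, LAB7.
LAB2 starts exactly when LAB1 ends (back-to-back, no overlap); LAB1 is clear from here.
LAB4 starts before LAB2 ends → LAB2 and LAB4 overlap.
LAB6 starts after LAB2 ends; LAB2 is clear from here.
LAB6 starts exactly when LAB4 ends (back-to-back, no overlap); LAB4 is clear from here.
LAB3 starts before LAB6 ends → LAB6 and LAB3 overlap.
LAB5 starts before LAB6 ends → LAB6 and LAB5 overlap.
LAB7 starts after LAB6 ends.
LAB5 starts before LAB3 ends → LAB3 and LAB5 overlap.
LAB7 starts after LAB3 ends.
LAB7 starts after LAB5 ends.
Overlapping pairs: LAB2 & LAB4, LAB3 & LAB5, LAB3 & LAB6, LAB5 & LAB6 — 4 in total.

4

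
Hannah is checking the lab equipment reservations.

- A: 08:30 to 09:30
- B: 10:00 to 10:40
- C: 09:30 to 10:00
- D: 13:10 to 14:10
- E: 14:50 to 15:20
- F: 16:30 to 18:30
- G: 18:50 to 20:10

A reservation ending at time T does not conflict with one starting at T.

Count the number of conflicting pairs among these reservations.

Check each pair: they overlap iff neither finishes before the other starts.
Sorted by start: A, C, B, D, E, F, G.
C starts exactly when A ends (back-to-back, no overlap), so A has no further overlaps.
B starts exactly when C ends (back-to-back, no overlap), so C has no further overlaps.
D starts after B ends, so B has no further overlaps.
E starts after D ends, so D has no further overlaps.
F starts after E ends, so E has no further overlaps.
G starts after F ends.
No pair overlaps.

0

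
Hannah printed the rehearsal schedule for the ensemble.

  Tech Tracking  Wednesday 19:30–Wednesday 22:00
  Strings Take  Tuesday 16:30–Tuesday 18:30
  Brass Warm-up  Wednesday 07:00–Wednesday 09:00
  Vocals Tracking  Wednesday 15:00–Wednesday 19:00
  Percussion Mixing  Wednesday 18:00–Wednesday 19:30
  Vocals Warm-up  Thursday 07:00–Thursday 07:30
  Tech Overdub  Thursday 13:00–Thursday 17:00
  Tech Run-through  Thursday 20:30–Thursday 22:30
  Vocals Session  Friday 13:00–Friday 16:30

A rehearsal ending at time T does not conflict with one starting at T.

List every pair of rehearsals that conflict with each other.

Sorted by start: Strings Take, Brass Warm-up, Vocals Tracking, Percussion Mixing, Tech Tracking, Vocals Warm-up, Tech Overdub, Tech Run-through, Vocals Session.
Brass Warm-up starts after Strings Take ends; Strings Take is clear from here.
Vocals Tracking starts after Brass Warm-up ends; Brass Warm-up is clear from here.
Percussion Mixing starts before Vocals Tracking ends → Vocals Tracking and Percussion Mixing overlap.
Tech Tracking starts after Vocals Tracking ends; Vocals Tracking is clear from here.
Tech Tracking starts exactly when Percussion Mixing ends (back-to-back, no overlap); Percussion Mixing is clear from here.
Vocals Warm-up starts after Tech Tracking ends; Tech Tracking is clear from here.
Tech Overdub starts after Vocals Warm-up ends; Vocals Warm-up is clear from here.
Tech Run-through starts after Tech Overdub ends; Tech Overdub is clear from here.
Vocals Session starts after Tech Run-through ends.

Percussion Mixing & Vocals Tracking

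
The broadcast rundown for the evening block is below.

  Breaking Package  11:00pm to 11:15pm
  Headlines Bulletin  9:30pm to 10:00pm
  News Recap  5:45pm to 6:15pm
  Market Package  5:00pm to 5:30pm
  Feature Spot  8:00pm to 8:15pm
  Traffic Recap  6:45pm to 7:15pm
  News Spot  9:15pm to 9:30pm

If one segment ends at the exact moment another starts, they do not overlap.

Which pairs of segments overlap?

none

Sorted by start: Market Package, News Recap, Traffic Recap, Feature Spot, News Spot, Headlines Bulletin, Breaking Package.
News Recap starts after Market Package ends — done with Market Package.
Traffic Recap starts after News Recap ends — done with News Recap.
Feature Spot starts after Traffic Recap ends — done with Traffic Recap.
News Spot starts after Feature Spot ends — done with Feature Spot.
Headlines Bulletin starts exactly when News Spot ends (back-to-back, no overlap) — done with News Spot.
Breaking Package starts after Headlines Bulletin ends.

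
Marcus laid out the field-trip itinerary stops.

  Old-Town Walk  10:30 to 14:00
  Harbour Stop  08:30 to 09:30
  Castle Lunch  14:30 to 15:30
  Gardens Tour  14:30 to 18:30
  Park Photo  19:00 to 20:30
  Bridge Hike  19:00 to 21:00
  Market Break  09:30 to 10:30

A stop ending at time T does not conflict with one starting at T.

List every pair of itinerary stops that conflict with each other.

Bridge Hike & Park Photo, Castle Lunch & Gardens Tour

Sorted by start: Harbour Stop, Market Break, Old-Town Walk, Castle Lunch, Gardens Tour, Park Photo, Bridge Hike.
Market Break starts exactly when Harbour Stop ends (back-to-back, no overlap) — done with Harbour Stop.
Old-Town Walk starts exactly when Market Break ends (back-to-back, no overlap) — done with Market Break.
Castle Lunch starts after Old-Town Walk ends — done with Old-Town Walk.
Gardens Tour starts before Castle Lunch ends → Castle Lunch and Gardens Tour overlap.
Park Photo starts after Castle Lunch ends — done with Castle Lunch.
Park Photo starts after Gardens Tour ends — done with Gardens Tour.
Bridge Hike starts before Park Photo ends → Park Photo and Bridge Hike overlap.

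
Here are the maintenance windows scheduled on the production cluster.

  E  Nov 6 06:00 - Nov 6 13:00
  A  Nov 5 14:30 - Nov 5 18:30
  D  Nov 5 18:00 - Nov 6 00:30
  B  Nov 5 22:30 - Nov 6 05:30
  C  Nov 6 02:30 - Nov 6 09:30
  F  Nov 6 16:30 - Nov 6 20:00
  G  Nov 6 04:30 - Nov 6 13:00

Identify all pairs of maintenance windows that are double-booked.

Sorted by start: A, D, B, C, G, E, F.
D starts before A ends → A and D overlap.
B starts after A ends — done with A.
B starts before D ends → D and B overlap.
C starts after D ends — done with D.
C starts before B ends → B and C overlap.
G starts before B ends → B and G overlap.
E starts after B ends — done with B.
G starts before C ends → C and G overlap.
E starts before C ends → C and E overlap.
F starts after C ends.
E starts before G ends → G and E overlap.
F starts after G ends.
F starts after E ends.

A & D, B & C, B & D, B & G, C & E, C & G, E & G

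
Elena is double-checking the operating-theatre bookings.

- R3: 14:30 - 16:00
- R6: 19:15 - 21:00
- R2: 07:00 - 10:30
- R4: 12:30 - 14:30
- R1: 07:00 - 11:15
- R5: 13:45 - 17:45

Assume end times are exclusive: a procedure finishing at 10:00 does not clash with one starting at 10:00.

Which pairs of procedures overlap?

Sorted by start: R1, R2, R4, R5, R3, R6.
R2 starts before R1 ends → R1 and R2 overlap.
R4 starts after R1 ends — done with R1.
R4 starts after R2 ends — done with R2.
R5 starts before R4 ends → R4 and R5 overlap.
R3 starts exactly when R4 ends (back-to-back, no overlap) — done with R4.
R3 starts before R5 ends → R5 and R3 overlap.
R6 starts after R5 ends.
R6 starts after R3 ends.

R1 & R2, R3 & R5, R4 & R5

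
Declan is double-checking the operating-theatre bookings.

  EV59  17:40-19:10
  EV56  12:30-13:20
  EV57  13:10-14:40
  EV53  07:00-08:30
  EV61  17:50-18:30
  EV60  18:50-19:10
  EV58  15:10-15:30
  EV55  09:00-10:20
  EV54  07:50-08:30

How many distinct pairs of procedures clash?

Sorted by start: EV53, EV54, EV55, EV56, EV57, EV58, EV59, EV61, EV60.
EV54 starts before EV53 ends → EV53 and EV54 overlap.
EV55 starts after EV53 ends, so EV53 has no further overlaps.
EV55 starts after EV54 ends, so EV54 has no further overlaps.
EV56 starts after EV55 ends, so EV55 has no further overlaps.
EV57 starts before EV56 ends → EV56 and EV57 overlap.
EV58 starts after EV56 ends, so EV56 has no further overlaps.
EV58 starts after EV57 ends, so EV57 has no further overlaps.
EV59 starts after EV58 ends, so EV58 has no further overlaps.
EV61 starts before EV59 ends → EV59 and EV61 overlap.
EV60 starts before EV59 ends → EV59 and EV60 overlap.
EV60 starts after EV61 ends.
Overlapping pairs: EV53 & EV54, EV56 & EV57, EV59 & EV60, EV59 & EV61 — 4 in total.

4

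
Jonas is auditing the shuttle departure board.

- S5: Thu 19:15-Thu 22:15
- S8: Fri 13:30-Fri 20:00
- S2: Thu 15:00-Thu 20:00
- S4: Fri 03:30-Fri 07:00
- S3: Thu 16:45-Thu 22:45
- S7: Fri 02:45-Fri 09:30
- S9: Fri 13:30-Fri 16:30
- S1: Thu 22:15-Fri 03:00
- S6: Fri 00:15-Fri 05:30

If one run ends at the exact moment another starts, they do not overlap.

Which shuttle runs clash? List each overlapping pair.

Sorted by start: S2, S3, S5, S1, S6, S7, S4, S8, S9.
S3 starts before S2 ends → S2 and S3 overlap.
S5 starts before S2 ends → S2 and S5 overlap.
S1 starts after S2 ends — done with S2.
S5 starts before S3 ends → S3 and S5 overlap.
S1 starts before S3 ends → S3 and S1 overlap.
S6 starts after S3 ends — done with S3.
S1 starts exactly when S5 ends (back-to-back, no overlap) — done with S5.
S6 starts before S1 ends → S1 and S6 overlap.
S7 starts before S1 ends → S1 and S7 overlap.
S4 starts after S1 ends — done with S1.
S7 starts before S6 ends → S6 and S7 overlap.
S4 starts before S6 ends → S6 and S4 overlap.
S8 starts after S6 ends — done with S6.
S4 starts before S7 ends → S7 and S4 overlap.
S8 starts after S7 ends — done with S7.
S8 starts after S4 ends — done with S4.
S9 starts before S8 ends → S8 and S9 overlap.

S1 & S3, S1 & S6, S1 & S7, S2 & S3, S2 & S5, S3 & S5, S4 & S6, S4 & S7, S6 & S7, S8 & S9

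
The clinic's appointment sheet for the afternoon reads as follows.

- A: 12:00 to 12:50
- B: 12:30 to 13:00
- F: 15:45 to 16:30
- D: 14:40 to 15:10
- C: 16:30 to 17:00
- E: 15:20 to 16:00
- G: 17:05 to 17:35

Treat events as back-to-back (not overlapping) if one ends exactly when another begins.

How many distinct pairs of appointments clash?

Sorted by start: A, B, D, E, F, C, G.
B starts before A ends → A and B overlap.
D starts after A ends, so A has no further overlaps.
D starts after B ends, so B has no further overlaps.
E starts after D ends, so D has no further overlaps.
F starts before E ends → E and F overlap.
C starts after E ends, so E has no further overlaps.
C starts exactly when F ends (back-to-back, no overlap), so F has no further overlaps.
G starts after C ends.
Overlapping pairs: A & B, E & F — 2 in total.

2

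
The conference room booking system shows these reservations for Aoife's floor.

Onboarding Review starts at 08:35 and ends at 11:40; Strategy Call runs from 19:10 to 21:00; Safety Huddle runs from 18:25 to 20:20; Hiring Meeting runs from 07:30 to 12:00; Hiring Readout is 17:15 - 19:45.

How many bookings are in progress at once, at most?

Walk through starts and ends in time order (an end at T is processed before a start at T):
07:30 start Hiring Meeting → 1
08:35 start Onboarding Review → 2
11:40 end Onboarding Review → 1
12:00 end Hiring Meeting → 0
17:15 start Hiring Readout → 1
18:25 start Safety Huddle → 2
19:10 start Strategy Call → 3
19:45 end Hiring Readout → 2
20:20 end Safety Huddle → 1
21:00 end Strategy Call → 0
Peak is 3, at 19:10 (Hiring Readout, Safety Huddle, Strategy Call).

3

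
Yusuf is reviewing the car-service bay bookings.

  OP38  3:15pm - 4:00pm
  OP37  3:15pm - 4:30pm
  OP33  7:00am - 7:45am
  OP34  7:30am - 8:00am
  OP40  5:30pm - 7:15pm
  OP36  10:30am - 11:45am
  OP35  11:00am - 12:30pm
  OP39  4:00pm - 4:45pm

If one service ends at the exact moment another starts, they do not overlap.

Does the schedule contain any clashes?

Yes

Sorted by start: OP33, OP34, OP36, OP35, OP37, OP38, OP39, OP40.
OP34 starts before OP33 ends → OP33 and OP34 overlap.
That's a conflict, so the schedule is not conflict-free.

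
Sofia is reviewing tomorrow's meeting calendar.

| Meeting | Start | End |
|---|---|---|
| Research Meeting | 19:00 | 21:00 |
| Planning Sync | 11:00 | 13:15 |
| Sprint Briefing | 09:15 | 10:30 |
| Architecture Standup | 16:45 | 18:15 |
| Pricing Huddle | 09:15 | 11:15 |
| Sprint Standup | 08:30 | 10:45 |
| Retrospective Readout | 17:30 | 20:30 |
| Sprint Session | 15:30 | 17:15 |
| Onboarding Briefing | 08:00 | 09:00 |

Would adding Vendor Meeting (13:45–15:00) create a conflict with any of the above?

No — it doesn't clash with anything

Onboarding Briefing: ends 09:00 at or before Vendor Meeting starts 13:45 → clear.
Sprint Standup: ends 10:45 at or before Vendor Meeting starts 13:45 → clear.
Pricing Huddle: ends 11:15 at or before Vendor Meeting starts 13:45 → clear.
Sprint Briefing: ends 10:30 at or before Vendor Meeting starts 13:45 → clear.
Planning Sync: ends 13:15 at or before Vendor Meeting starts 13:45 → clear.
Sprint Session: starts 15:30 at or after Vendor Meeting ends 15:00 → clear.
Architecture Standup: starts 16:45 at or after Vendor Meeting ends 15:00 → clear.
Retrospective Readout: starts 17:30 at or after Vendor Meeting ends 15:00 → clear.
Research Meeting: starts 19:00 at or after Vendor Meeting ends 15:00 → clear.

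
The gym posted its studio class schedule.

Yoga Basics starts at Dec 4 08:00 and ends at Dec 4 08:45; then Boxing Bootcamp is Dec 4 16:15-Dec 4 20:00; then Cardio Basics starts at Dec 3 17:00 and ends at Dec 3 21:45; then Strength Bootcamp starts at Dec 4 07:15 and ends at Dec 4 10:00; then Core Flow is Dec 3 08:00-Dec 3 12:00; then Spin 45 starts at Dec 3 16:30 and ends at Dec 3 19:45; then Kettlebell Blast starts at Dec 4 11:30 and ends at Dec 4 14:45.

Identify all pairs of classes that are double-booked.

Cardio Basics & Spin 45, Strength Bootcamp & Yoga Basics

Sorted by start: Core Flow, Spin 45, Cardio Basics, Strength Bootcamp, Yoga Basics, Kettlebell Blast, Boxing Bootcamp.
Spin 45 starts after Core Flow ends — done with Core Flow.
Cardio Basics starts before Spin 45 ends → Spin 45 and Cardio Basics overlap.
Strength Bootcamp starts after Spin 45 ends — done with Spin 45.
Strength Bootcamp starts after Cardio Basics ends — done with Cardio Basics.
Yoga Basics starts before Strength Bootcamp ends → Strength Bootcamp and Yoga Basics overlap.
Kettlebell Blast starts after Strength Bootcamp ends — done with Strength Bootcamp.
Kettlebell Blast starts after Yoga Basics ends — done with Yoga Basics.
Boxing Bootcamp starts after Kettlebell Blast ends.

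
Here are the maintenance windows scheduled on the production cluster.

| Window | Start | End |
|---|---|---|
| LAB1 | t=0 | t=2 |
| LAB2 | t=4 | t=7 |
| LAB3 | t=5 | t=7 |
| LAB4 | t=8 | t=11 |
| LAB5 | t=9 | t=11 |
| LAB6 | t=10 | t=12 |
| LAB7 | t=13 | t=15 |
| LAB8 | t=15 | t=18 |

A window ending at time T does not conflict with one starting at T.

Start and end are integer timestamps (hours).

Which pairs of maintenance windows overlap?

Sorted by start: LAB1, LAB2, LAB3, LAB4, LAB5, LAB6, LAB7, LAB8.
LAB2 starts after LAB1 ends, so nothing later overlaps LAB1 either.
LAB3 starts before LAB2 ends → LAB2 and LAB3 overlap.
LAB4 starts after LAB2 ends, so nothing later overlaps LAB2 either.
LAB4 starts after LAB3 ends, so nothing later overlaps LAB3 either.
LAB5 starts before LAB4 ends → LAB4 and LAB5 overlap.
LAB6 starts before LAB4 ends → LAB4 and LAB6 overlap.
LAB7 starts after LAB4 ends, so nothing later overlaps LAB4 either.
LAB6 starts before LAB5 ends → LAB5 and LAB6 overlap.
LAB7 starts after LAB5 ends, so nothing later overlaps LAB5 either.
LAB7 starts after LAB6 ends, so nothing later overlaps LAB6 either.
LAB8 starts exactly when LAB7 ends (back-to-back, no overlap).

LAB2 & LAB3, LAB4 & LAB5, LAB4 & LAB6, LAB5 & LAB6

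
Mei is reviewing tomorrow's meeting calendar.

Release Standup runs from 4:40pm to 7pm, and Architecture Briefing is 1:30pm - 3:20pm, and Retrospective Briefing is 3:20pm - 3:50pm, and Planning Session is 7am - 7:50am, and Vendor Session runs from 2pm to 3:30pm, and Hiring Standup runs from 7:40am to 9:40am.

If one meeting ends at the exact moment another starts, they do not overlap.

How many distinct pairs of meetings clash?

Sorted by start: Planning Session, Hiring Standup, Architecture Briefing, Vendor Session, Retrospective Briefing, Release Standup.
Hiring Standup starts before Planning Session ends → Planning Session and Hiring Standup overlap.
Architecture Briefing starts after Planning Session ends — done with Planning Session.
Architecture Briefing starts after Hiring Standup ends — done with Hiring Standup.
Vendor Session starts before Architecture Briefing ends → Architecture Briefing and Vendor Session overlap.
Retrospective Briefing starts exactly when Architecture Briefing ends (back-to-back, no overlap) — done with Architecture Briefing.
Retrospective Briefing starts before Vendor Session ends → Vendor Session and Retrospective Briefing overlap.
Release Standup starts after Vendor Session ends.
Release Standup starts after Retrospective Briefing ends.
Overlapping pairs: Architecture Briefing & Vendor Session, Hiring Standup & Planning Session, Retrospective Briefing & Vendor Session — 3 in total.

3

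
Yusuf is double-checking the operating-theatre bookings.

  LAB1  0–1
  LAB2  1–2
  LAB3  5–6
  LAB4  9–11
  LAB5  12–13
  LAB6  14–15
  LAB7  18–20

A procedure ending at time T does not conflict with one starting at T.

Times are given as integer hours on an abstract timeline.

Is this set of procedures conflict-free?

Sorted by start: LAB1, LAB2, LAB3, LAB4, LAB5, LAB6, LAB7.
LAB2 starts exactly when LAB1 ends (back-to-back, no overlap), so LAB1 has no further overlaps.
LAB3 starts after LAB2 ends, so LAB2 has no further overlaps.
LAB4 starts after LAB3 ends, so LAB3 has no further overlaps.
LAB5 starts after LAB4 ends, so LAB4 has no further overlaps.
LAB6 starts after LAB5 ends, so LAB5 has no further overlaps.
LAB7 starts after LAB6 ends.
Every pair is clear; the schedule has no overlaps.

Yes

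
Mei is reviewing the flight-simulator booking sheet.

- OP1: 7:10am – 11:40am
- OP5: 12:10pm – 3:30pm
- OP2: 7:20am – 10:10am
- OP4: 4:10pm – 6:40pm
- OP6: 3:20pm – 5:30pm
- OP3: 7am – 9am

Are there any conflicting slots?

Sorted by start: OP3, OP1, OP2, OP5, OP6, OP4.
OP1 starts before OP3 ends → OP3 and OP1 overlap.
That's a conflict, so the schedule is not conflict-free.

Yes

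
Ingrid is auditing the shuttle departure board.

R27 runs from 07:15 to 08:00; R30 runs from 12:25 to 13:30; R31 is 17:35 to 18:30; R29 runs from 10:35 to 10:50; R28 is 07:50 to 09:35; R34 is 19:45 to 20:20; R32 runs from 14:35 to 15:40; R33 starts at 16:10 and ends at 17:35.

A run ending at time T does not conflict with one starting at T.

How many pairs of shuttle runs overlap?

Check each pair: they overlap iff neither finishes before the other starts.
Sorted by start: R27, R28, R29, R30, R32, R33, R31, R34.
R28 starts before R27 ends → R27 and R28 overlap.
R29 starts after R27 ends, so nothing later overlaps R27 either.
R29 starts after R28 ends, so nothing later overlaps R28 either.
R30 starts after R29 ends, so nothing later overlaps R29 either.
R32 starts after R30 ends, so nothing later overlaps R30 either.
R33 starts after R32 ends, so nothing later overlaps R32 either.
R31 starts exactly when R33 ends (back-to-back, no overlap), so nothing later overlaps R33 either.
R34 starts after R31 ends.
Overlapping pairs: R27 & R28 — 1 in total.

1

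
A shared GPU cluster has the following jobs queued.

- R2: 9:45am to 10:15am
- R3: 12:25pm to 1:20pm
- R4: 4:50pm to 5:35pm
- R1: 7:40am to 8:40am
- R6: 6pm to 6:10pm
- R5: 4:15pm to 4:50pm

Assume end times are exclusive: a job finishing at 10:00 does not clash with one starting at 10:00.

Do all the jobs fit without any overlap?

Two intervals overlap when each starts before the other ends.
Sorted by start: R1, R2, R3, R5, R4, R6.
R2 starts after R1 ends, so R1 has no further overlaps.
R3 starts after R2 ends, so R2 has no further overlaps.
R5 starts after R3 ends, so R3 has no further overlaps.
R4 starts exactly when R5 ends (back-to-back, no overlap), so R5 has no further overlaps.
R6 starts after R4 ends.
Every pair is clear; the schedule has no overlaps.

Yes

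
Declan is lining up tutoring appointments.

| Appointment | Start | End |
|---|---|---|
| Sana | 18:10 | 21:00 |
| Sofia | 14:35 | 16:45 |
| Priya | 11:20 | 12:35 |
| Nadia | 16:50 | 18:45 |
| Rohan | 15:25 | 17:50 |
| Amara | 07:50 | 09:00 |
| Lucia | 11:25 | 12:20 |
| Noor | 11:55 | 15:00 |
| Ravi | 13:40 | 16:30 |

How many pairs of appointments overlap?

10

Sorted by start: Amara, Priya, Lucia, Noor, Ravi, Sofia, Rohan, Nadia, Sana.
Priya starts after Amara ends, so Amara has no further overlaps.
Lucia starts before Priya ends → Priya and Lucia overlap.
Noor starts before Priya ends → Priya and Noor overlap.
Ravi starts after Priya ends, so Priya has no further overlaps.
Noor starts before Lucia ends → Lucia and Noor overlap.
Ravi starts after Lucia ends, so Lucia has no further overlaps.
Ravi starts before Noor ends → Noor and Ravi overlap.
Sofia starts before Noor ends → Noor and Sofia overlap.
Rohan starts after Noor ends, so Noor has no further overlaps.
Sofia starts before Ravi ends → Ravi and Sofia overlap.
Rohan starts before Ravi ends → Ravi and Rohan overlap.
Nadia starts after Ravi ends, so Ravi has no further overlaps.
Rohan starts before Sofia ends → Sofia and Rohan overlap.
Nadia starts after Sofia ends, so Sofia has no further overlaps.
Nadia starts before Rohan ends → Rohan and Nadia overlap.
Sana starts after Rohan ends.
Sana starts before Nadia ends → Nadia and Sana overlap.
Overlapping pairs: Lucia & Noor, Lucia & Priya, Nadia & Rohan, Nadia & Sana, Noor & Priya, Noor & Ravi, Noor & Sofia, Ravi & Rohan, Ravi & Sofia, Rohan & Sofia — 10 in total.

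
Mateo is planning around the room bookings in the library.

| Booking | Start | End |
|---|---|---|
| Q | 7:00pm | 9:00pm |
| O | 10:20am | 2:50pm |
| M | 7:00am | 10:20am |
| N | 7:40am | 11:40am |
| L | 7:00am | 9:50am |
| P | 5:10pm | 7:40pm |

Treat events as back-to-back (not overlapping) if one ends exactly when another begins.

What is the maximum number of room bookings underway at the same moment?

3

Walk through starts and ends in time order (an end at T is processed before a start at T):
7:00am start L → 1
7:00am start M → 2
7:40am start N → 3
9:50am end L → 2
10:20am end M → 1
10:20am start O → 2
11:40am end N → 1
2:50pm end O → 0
5:10pm start P → 1
7:00pm start Q → 2
7:40pm end P → 1
9:00pm end Q → 0
Peak is 3, at 7:40am (L, M, N).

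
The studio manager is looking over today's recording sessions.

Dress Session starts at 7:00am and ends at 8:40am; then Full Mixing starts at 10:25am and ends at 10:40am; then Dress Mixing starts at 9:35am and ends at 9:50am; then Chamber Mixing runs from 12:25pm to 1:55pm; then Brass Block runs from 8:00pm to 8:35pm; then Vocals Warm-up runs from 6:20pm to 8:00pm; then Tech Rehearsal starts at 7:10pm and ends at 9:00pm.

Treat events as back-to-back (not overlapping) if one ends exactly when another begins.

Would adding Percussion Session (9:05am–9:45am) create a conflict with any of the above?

Yes — it overlaps Dress Mixing

Dress Session: ends 8:40am at or before Percussion Session starts 9:05am → clear.
Dress Mixing: starts 9:35am before Percussion Session ends 9:45am, and ends 9:50am after Percussion Session starts 9:05am → overlap.
Full Mixing: starts 10:25am at or after Percussion Session ends 9:45am → clear.
Chamber Mixing: starts 12:25pm at or after Percussion Session ends 9:45am → clear.
Vocals Warm-up: starts 6:20pm at or after Percussion Session ends 9:45am → clear.
Tech Rehearsal: starts 7:10pm at or after Percussion Session ends 9:45am → clear.
Brass Block: starts 8:00pm at or after Percussion Session ends 9:45am → clear.
Percussion Session overlaps Dress Mixing.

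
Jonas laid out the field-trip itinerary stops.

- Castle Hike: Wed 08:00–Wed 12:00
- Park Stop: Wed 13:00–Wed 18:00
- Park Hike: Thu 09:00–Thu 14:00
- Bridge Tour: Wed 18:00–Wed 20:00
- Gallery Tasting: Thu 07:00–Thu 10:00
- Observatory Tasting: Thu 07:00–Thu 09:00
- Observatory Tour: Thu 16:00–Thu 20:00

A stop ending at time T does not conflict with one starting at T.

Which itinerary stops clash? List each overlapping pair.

Two intervals overlap when each starts before the other ends.
Sorted by start: Castle Hike, Park Stop, Bridge Tour, Gallery Tasting, Observatory Tasting, Park Hike, Observatory Tour.
Park Stop starts after Castle Hike ends — done with Castle Hike.
Bridge Tour starts exactly when Park Stop ends (back-to-back, no overlap) — done with Park Stop.
Gallery Tasting starts after Bridge Tour ends — done with Bridge Tour.
Observatory Tasting starts before Gallery Tasting ends → Gallery Tasting and Observatory Tasting overlap.
Park Hike starts before Gallery Tasting ends → Gallery Tasting and Park Hike overlap.
Observatory Tour starts after Gallery Tasting ends.
Park Hike starts exactly when Observatory Tasting ends (back-to-back, no overlap) — done with Observatory Tasting.
Observatory Tour starts after Park Hike ends.

Gallery Tasting & Observatory Tasting, Gallery Tasting & Park Hike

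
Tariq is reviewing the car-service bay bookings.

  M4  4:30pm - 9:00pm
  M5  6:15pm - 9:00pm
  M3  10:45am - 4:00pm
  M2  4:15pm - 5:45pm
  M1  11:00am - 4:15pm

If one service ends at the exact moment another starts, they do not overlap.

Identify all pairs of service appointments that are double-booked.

M1 & M3, M2 & M4, M4 & M5

Two intervals overlap when each starts before the other ends.
Sorted by start: M3, M1, M2, M4, M5.
M1 starts before M3 ends → M3 and M1 overlap.
M2 starts after M3 ends, so nothing later overlaps M3 either.
M2 starts exactly when M1 ends (back-to-back, no overlap), so nothing later overlaps M1 either.
M4 starts before M2 ends → M2 and M4 overlap.
M5 starts after M2 ends.
M5 starts before M4 ends → M4 and M5 overlap.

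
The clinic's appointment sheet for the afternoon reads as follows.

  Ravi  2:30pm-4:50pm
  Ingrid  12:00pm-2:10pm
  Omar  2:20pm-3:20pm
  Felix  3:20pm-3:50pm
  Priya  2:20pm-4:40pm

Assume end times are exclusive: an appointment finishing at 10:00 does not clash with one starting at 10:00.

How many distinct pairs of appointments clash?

Sorted by start: Ingrid, Priya, Omar, Ravi, Felix.
Priya starts after Ingrid ends; Ingrid is clear from here.
Omar starts before Priya ends → Priya and Omar overlap.
Ravi starts before Priya ends → Priya and Ravi overlap.
Felix starts before Priya ends → Priya and Felix overlap.
Ravi starts before Omar ends → Omar and Ravi overlap.
Felix starts exactly when Omar ends (back-to-back, no overlap).
Felix starts before Ravi ends → Ravi and Felix overlap.
Overlapping pairs: Felix & Priya, Felix & Ravi, Omar & Priya, Omar & Ravi, Priya & Ravi — 5 in total.

5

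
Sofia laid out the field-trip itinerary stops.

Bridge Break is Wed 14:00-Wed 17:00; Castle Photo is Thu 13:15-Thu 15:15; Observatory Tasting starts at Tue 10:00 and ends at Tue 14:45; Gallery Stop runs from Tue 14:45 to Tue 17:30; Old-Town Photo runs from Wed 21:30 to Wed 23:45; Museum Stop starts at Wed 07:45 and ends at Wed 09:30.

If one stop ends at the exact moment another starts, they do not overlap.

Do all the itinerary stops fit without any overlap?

Yes

Sorted by start: Observatory Tasting, Gallery Stop, Museum Stop, Bridge Break, Old-Town Photo, Castle Photo.
Gallery Stop starts exactly when Observatory Tasting ends (back-to-back, no overlap) — done with Observatory Tasting.
Museum Stop starts after Gallery Stop ends — done with Gallery Stop.
Bridge Break starts after Museum Stop ends — done with Museum Stop.
Old-Town Photo starts after Bridge Break ends — done with Bridge Break.
Castle Photo starts after Old-Town Photo ends.
Every pair is clear; the schedule has no overlaps.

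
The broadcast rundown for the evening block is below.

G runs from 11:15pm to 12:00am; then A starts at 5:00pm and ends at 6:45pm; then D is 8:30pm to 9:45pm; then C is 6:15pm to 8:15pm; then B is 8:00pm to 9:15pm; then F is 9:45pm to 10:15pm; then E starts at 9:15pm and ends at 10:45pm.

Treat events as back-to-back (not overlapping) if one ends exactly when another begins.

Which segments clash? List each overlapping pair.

A & C, B & C, B & D, D & E, E & F

Two intervals overlap when each starts before the other ends.
Sorted by start: A, C, B, D, E, F, G.
C starts before A ends → A and C overlap.
B starts after A ends, so nothing later overlaps A either.
B starts before C ends → C and B overlap.
D starts after C ends, so nothing later overlaps C either.
D starts before B ends → B and D overlap.
E starts exactly when B ends (back-to-back, no overlap), so nothing later overlaps B either.
E starts before D ends → D and E overlap.
F starts exactly when D ends (back-to-back, no overlap), so nothing later overlaps D either.
F starts before E ends → E and F overlap.
G starts after E ends.
G starts after F ends.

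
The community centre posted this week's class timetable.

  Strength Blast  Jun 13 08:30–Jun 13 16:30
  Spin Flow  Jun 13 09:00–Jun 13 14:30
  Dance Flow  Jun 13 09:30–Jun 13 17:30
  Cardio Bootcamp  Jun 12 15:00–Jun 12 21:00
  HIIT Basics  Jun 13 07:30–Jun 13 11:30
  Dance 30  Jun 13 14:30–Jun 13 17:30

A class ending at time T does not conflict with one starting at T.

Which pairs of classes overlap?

Dance 30 & Dance Flow, Dance 30 & Strength Blast, Dance Flow & HIIT Basics, Dance Flow & Spin Flow, Dance Flow & Strength Blast, HIIT Basics & Spin Flow, HIIT Basics & Strength Blast, Spin Flow & Strength Blast

Two intervals overlap when each starts before the other ends.
Sorted by start: Cardio Bootcamp, HIIT Basics, Strength Blast, Spin Flow, Dance Flow, Dance 30.
HIIT Basics starts after Cardio Bootcamp ends; Cardio Bootcamp is clear from here.
Strength Blast starts before HIIT Basics ends → HIIT Basics and Strength Blast overlap.
Spin Flow starts before HIIT Basics ends → HIIT Basics and Spin Flow overlap.
Dance Flow starts before HIIT Basics ends → HIIT Basics and Dance Flow overlap.
Dance 30 starts after HIIT Basics ends.
Spin Flow starts before Strength Blast ends → Strength Blast and Spin Flow overlap.
Dance Flow starts before Strength Blast ends → Strength Blast and Dance Flow overlap.
Dance 30 starts before Strength Blast ends → Strength Blast and Dance 30 overlap.
Dance Flow starts before Spin Flow ends → Spin Flow and Dance Flow overlap.
Dance 30 starts exactly when Spin Flow ends (back-to-back, no overlap).
Dance 30 starts before Dance Flow ends → Dance Flow and Dance 30 overlap.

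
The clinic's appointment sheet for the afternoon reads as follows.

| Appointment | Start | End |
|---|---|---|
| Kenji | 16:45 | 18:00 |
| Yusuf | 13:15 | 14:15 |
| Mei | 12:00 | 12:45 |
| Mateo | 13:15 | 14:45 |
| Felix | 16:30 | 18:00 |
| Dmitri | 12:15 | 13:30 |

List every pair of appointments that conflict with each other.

Check each pair: they overlap iff neither finishes before the other starts.
Sorted by start: Mei, Dmitri, Mateo, Yusuf, Felix, Kenji.
Dmitri starts before Mei ends → Mei and Dmitri overlap.
Mateo starts after Mei ends, so Mei has no further overlaps.
Mateo starts before Dmitri ends → Dmitri and Mateo overlap.
Yusuf starts before Dmitri ends → Dmitri and Yusuf overlap.
Felix starts after Dmitri ends, so Dmitri has no further overlaps.
Yusuf starts before Mateo ends → Mateo and Yusuf overlap.
Felix starts after Mateo ends, so Mateo has no further overlaps.
Felix starts after Yusuf ends, so Yusuf has no further overlaps.
Kenji starts before Felix ends → Felix and Kenji overlap.

Dmitri & Mateo, Dmitri & Mei, Dmitri & Yusuf, Felix & Kenji, Mateo & Yusuf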